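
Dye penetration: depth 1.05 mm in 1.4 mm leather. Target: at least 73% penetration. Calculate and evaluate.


Penetration = 75.0%
Meets target: Yes


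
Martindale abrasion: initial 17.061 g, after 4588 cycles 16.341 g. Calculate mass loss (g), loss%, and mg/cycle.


Mass loss = 0.720 g
Loss = 4.22%
Rate = 0.157 mg/cycle

Loss = 17.061 - 16.341 = 0.720 g
Loss% = 0.720 / 17.061 x 100 = 4.22%
Rate = 0.720 / 4588 x 1000 = 0.157 mg/cycle


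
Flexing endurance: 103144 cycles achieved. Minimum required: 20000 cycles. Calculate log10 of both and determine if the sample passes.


Achieved: log10 = 5.01
Required: log10 = 4.30
Passes: Yes


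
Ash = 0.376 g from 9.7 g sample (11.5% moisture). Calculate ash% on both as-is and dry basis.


As-is ash% = 0.376 / 9.7 x 100 = 3.88%
Dry mass = 9.7 x (100 - 11.5) / 100 = 8.5845 g
Dry-basis ash% = 0.376 / 8.5845 x 100 = 4.38%


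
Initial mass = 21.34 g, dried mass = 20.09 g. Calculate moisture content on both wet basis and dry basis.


Wet basis = 5.9%
Dry basis = 6.2%

Moisture lost = 21.34 - 20.09 = 1.25 g
Wet basis MC = 1.25 / 21.34 x 100 = 5.9%
Dry basis MC = 1.25 / 20.09 x 100 = 6.2%


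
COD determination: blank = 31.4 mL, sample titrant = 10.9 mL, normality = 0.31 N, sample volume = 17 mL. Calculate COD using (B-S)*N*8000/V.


COD = (31.4 - 10.9) x 0.31 x 8000 / 17
COD = 20.5 x 0.31 x 8000 / 17
COD = 2990.6 mg/L


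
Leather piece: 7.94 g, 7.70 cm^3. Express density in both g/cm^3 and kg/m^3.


1.031 g/cm^3
1031 kg/m^3


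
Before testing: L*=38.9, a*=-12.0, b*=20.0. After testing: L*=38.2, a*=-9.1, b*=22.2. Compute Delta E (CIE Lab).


dL = 38.2 - 38.9 = -0.7
da = -9.1 - (-12.0) = 2.9
db = 22.2 - 20.0 = 2.2
dE = sqrt((-0.7)^2 + (2.9)^2 + (2.2)^2) = 3.71


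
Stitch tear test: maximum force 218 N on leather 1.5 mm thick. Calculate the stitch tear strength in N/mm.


145.3 N/mm

Stitch tear strength = force / thickness
STS = 218 / 1.5 = 145.3 N/mm


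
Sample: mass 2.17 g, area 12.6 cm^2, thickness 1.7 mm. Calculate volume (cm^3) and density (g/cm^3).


Volume = 2.142 cm^3
Density = 1.013 g/cm^3

Thickness in cm = 1.7 / 10 = 0.17 cm
Volume = 12.6 x 0.17 = 2.142 cm^3
Density = 2.17 / 2.142 = 1.013 g/cm^3


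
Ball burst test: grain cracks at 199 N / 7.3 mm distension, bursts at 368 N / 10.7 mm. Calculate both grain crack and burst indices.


Crack index = 199 / 7.3 = 27.3 N/mm
Burst index = 368 / 10.7 = 34.4 N/mm


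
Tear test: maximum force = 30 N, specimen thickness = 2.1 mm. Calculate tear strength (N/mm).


14.3 N/mm

Tear strength = force / thickness
Tear = 30 / 2.1 = 14.3 N/mm


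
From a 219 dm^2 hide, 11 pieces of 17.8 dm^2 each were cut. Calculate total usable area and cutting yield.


Usable area = 195.8 dm^2
Yield = 89.4%


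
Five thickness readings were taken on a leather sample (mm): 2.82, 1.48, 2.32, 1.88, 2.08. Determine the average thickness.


Sum = 2.82 + 1.48 + 2.32 + 1.88 + 2.08 = 10.58
Average = 10.58 / 5 = 2.12 mm


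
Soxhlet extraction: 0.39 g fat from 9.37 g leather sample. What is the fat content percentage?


Fat content = 0.39 / 9.37 x 100
Fat = 4.2%


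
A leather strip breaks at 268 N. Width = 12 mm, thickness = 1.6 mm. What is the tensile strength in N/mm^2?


13.96 N/mm^2

Cross-sectional area = 12 x 1.6 = 19.2 mm^2
Tensile strength = 268 / 19.2 = 13.96 N/mm^2


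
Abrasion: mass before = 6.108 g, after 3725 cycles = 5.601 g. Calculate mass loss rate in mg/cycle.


0.136 mg/cycle

Mass loss = 6.108 - 5.601 = 0.507 g
Rate = 0.507 / 3725 x 1000 = 0.136 mg/cycle


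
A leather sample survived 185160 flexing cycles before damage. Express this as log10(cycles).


log10(185160) = 5.27


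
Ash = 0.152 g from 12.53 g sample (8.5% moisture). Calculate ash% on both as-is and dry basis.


As-is ash% = 0.152 / 12.53 x 100 = 1.21%
Dry mass = 12.53 x (100 - 8.5) / 100 = 11.46495 g
Dry-basis ash% = 0.152 / 11.46495 x 100 = 1.33%


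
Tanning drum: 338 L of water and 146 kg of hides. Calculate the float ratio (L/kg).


Float ratio = water / hide weight
Ratio = 338 / 146 = 2.3


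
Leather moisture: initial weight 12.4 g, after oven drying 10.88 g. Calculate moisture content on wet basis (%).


12.3%

Moisture = 12.4 - 10.88 = 1.52 g
MC = 1.52 / 12.4 x 100 = 12.3%


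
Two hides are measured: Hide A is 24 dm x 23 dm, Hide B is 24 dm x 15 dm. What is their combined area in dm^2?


Hide A area = 24 x 23 = 552 dm^2
Hide B area = 24 x 15 = 360 dm^2
Total = 552 + 360 = 912 dm^2


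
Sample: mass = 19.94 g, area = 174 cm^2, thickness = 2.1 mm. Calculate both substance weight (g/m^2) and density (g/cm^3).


Substance weight = 1146.0 g/m^2
Density = 0.546 g/cm^3


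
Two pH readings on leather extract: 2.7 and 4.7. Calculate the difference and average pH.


Difference = |2.7 - 4.7| = 2.0
Average = (2.7 + 4.7) / 2 = 3.70


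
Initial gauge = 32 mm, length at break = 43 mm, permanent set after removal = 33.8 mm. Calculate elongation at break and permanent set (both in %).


Elongation at break = 34.4%
Permanent set = 5.6%

Elongation at break = (43 - 32) / 32 x 100 = 34.4%
Permanent set = (33.8 - 32) / 32 x 100 = 5.6%


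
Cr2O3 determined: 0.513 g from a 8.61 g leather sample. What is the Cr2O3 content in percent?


Cr2O3% = 0.513 / 8.61 x 100
Cr2O3% = 5.96%


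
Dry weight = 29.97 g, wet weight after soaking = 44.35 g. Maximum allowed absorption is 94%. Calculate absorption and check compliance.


Absorption = 48.0%
Compliant: Yes

WA = (44.35 - 29.97) / 29.97 x 100 = 48.0%
Maximum allowed: 94%
Compliant: Yes


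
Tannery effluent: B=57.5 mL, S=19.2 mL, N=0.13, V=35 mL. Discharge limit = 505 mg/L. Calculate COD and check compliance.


COD = (57.5 - 19.2) x 0.13 x 8000 / 35 = 1138.1 mg/L
Limit: 505 mg/L
Compliant: No


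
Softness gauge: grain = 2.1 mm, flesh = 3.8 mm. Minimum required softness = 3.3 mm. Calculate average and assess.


Average = (2.1 + 3.8) / 2 = 2.95 mm
Minimum = 3.3 mm
Meets requirement: No


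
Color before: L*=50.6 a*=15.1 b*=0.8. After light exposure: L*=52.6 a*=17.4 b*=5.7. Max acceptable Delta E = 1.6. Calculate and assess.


Delta E = 5.77
Passes: No

dL = 2.0, da = 2.3, db = 4.9
dE = sqrt((2.0)^2 + (2.3)^2 + (4.9)^2) = 5.77
Max = 1.6
Passes: No


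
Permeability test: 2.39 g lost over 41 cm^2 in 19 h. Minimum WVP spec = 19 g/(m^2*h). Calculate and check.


WVP = 30.68 g/(m^2*h)
Meets specification: Yes


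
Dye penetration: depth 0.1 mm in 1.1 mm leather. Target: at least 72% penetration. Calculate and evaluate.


Penetration = 0.1 / 1.1 x 100 = 9.1%
Target: 72%
Meets target: No


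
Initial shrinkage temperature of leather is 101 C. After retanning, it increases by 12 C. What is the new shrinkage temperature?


New Ts = 101 + 12 = 113 C


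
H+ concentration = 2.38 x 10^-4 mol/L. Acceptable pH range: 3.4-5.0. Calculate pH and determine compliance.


pH = -log10(2.38 x 10^-4) = 3.62
Range: 3.4 to 5.0
Compliant: Yes


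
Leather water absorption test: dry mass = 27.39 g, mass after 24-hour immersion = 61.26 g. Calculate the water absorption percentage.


Water absorbed = 61.26 - 27.39 = 33.87 g
WA% = 33.87 / 27.39 x 100 = 123.7%


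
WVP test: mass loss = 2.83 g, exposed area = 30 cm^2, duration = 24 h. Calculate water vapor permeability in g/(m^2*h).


WVP = mass_loss / (area x time) x 10000
WVP = 2.83 / (30 x 24) x 10000
WVP = 2.83 / 720 x 10000 = 39.31 g/(m^2*h)


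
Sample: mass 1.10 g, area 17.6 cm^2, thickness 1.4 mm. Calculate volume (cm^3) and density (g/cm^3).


Thickness in cm = 1.4 / 10 = 0.14 cm
Volume = 17.6 x 0.14 = 2.464 cm^3
Density = 1.10 / 2.464 = 0.446 g/cm^3


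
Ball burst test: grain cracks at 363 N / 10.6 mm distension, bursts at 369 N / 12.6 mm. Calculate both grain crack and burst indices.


Crack index = 34.2 N/mm
Burst index = 29.3 N/mm


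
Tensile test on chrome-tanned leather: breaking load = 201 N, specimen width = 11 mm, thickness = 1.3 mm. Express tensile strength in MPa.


Cross-section = 11 x 1.3 = 14.3 mm^2
TS = 201 / 14.3 = 14.06 MPa
(1 N/mm^2 = 1 MPa)


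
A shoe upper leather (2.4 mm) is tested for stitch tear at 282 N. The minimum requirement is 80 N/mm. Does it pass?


STS = 117.5 N/mm
Passes: Yes

STS = 282 / 2.4 = 117.5 N/mm
Minimum required: 80 N/mm
Passes: Yes


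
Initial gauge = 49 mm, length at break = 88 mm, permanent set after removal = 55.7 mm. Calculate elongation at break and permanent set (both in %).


Elongation at break = 79.6%
Permanent set = 13.7%

Elongation at break = (88 - 49) / 49 x 100 = 79.6%
Permanent set = (55.7 - 49) / 49 x 100 = 13.7%


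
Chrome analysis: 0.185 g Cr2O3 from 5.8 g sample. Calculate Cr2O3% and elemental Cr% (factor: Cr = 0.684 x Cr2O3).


Cr2O3 = 3.19%
Cr = 2.18%

Cr2O3% = 0.185 / 5.8 x 100 = 3.19%
Cr% = 3.19 x 0.684 = 2.18%


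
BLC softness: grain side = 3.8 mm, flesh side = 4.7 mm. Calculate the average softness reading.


4.25 mm


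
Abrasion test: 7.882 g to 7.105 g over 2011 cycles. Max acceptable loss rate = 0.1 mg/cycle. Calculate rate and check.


Loss = 7.882 - 7.105 = 0.777 g
Rate = 0.777 g / 2011 cycles x 1000 = 0.386 mg/cycle
Max = 0.1 mg/cycle
Passes: No


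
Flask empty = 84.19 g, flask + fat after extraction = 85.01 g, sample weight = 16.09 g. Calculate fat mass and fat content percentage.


Fat mass = 85.01 - 84.19 = 0.82 g
Fat% = 0.82 / 16.09 x 100 = 5.1%


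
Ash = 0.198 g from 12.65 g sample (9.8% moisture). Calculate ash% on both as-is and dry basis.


As-is ash% = 0.198 / 12.65 x 100 = 1.57%
Dry mass = 12.65 x (100 - 9.8) / 100 = 11.4103 g
Dry-basis ash% = 0.198 / 11.4103 x 100 = 1.74%


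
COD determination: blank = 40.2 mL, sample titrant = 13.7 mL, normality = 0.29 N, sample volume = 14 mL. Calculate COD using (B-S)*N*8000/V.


COD = (40.2 - 13.7) x 0.29 x 8000 / 14
COD = 26.5 x 0.29 x 8000 / 14
COD = 4391.4 mg/L


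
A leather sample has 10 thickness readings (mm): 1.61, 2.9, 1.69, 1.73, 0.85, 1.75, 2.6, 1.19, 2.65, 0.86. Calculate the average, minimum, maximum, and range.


Sum = 17.83
Average = 17.83 / 10 = 1.78 mm
Minimum = 0.85 mm
Maximum = 2.9 mm
Range = 2.9 - 0.85 = 2.05 mm


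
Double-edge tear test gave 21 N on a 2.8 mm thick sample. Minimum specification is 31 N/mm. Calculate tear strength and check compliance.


Tear strength = 21 / 2.8 = 7.5 N/mm
Required minimum = 31 N/mm
Compliant: No


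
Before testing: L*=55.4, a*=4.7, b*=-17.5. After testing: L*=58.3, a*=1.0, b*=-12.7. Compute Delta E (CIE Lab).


Delta E = 6.72

dL = 58.3 - 55.4 = 2.9
da = 1.0 - 4.7 = -3.7
db = -12.7 - (-17.5) = 4.8
dE = sqrt((2.9)^2 + (-3.7)^2 + (4.8)^2) = 6.72


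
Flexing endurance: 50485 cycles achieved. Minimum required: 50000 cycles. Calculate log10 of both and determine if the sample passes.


Achieved: log10 = 4.70
Required: log10 = 4.70
Passes: Yes


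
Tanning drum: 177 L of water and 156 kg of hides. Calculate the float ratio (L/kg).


Float ratio = water / hide weight
Ratio = 177 / 156 = 1.1


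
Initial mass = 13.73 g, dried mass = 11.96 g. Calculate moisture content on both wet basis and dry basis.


Moisture lost = 13.73 - 11.96 = 1.77 g
Wet basis MC = 1.77 / 13.73 x 100 = 12.9%
Dry basis MC = 1.77 / 11.96 x 100 = 14.8%


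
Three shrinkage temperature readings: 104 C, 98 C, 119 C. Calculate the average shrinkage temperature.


107.0 C

Average = (104 + 98 + 119) / 3
Average = 321 / 3 = 107.0 C


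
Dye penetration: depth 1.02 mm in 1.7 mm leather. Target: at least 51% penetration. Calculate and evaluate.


Penetration = 1.02 / 1.7 x 100 = 60.0%
Target: 51%
Meets target: Yes


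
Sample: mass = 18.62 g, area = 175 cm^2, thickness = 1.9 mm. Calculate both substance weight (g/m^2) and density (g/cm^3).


Substance weight = 1064.0 g/m^2
Density = 0.560 g/cm^3

SW = 18.62 / 175 x 10000 = 1064.0 g/m^2
Volume = 175 x 1.9 / 10 = 33.25 cm^3
Density = 18.62 / 33.25 = 0.560 g/cm^3


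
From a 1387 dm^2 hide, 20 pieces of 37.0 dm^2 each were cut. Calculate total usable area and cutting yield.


Total usable = 20 x 37.0 = 740.0 dm^2
Yield = 740.0 / 1387 x 100 = 53.4%


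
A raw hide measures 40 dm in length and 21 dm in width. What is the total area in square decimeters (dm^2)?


840 dm^2

Area = length x width
Area = 40 x 21 = 840 dm^2


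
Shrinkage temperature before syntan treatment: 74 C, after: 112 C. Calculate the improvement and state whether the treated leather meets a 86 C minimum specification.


Improvement = 38 C
Meets 86 C spec: Yes


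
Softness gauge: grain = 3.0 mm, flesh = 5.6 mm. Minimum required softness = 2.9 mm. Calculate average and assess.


Average softness = 4.30 mm
Meets requirement: Yes


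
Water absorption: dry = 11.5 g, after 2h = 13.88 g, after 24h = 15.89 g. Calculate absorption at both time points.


WA (2h) = (13.88 - 11.5) / 11.5 x 100 = 20.7%
WA (24h) = (15.89 - 11.5) / 11.5 x 100 = 38.2%


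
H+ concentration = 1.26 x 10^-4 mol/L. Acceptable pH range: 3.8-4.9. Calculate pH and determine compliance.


pH = -log10(1.26 x 10^-4) = 3.90
Range: 3.8 to 4.9
Compliant: Yes


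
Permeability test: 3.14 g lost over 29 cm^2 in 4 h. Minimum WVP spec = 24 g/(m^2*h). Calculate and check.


WVP = 270.69 g/(m^2*h)
Meets specification: Yes

WVP = 3.14 / (29 x 4) x 10000 = 270.69 g/(m^2*h)
Minimum: 24 g/(m^2*h)
Meets spec: Yes


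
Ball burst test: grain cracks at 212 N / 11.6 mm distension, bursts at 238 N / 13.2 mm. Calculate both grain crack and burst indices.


Crack index = 212 / 11.6 = 18.3 N/mm
Burst index = 238 / 13.2 = 18.0 N/mm


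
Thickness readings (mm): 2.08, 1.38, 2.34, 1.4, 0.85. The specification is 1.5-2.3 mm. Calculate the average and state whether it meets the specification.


Average = 1.61 mm
Within specification: Yes


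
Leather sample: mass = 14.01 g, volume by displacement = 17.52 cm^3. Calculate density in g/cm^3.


0.800 g/cm^3


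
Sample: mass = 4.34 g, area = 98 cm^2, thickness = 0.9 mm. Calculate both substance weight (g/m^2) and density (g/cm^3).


SW = 4.34 / 98 x 10000 = 442.9 g/m^2
Volume = 98 x 0.9 / 10 = 8.82 cm^3
Density = 4.34 / 8.82 = 0.492 g/cm^3


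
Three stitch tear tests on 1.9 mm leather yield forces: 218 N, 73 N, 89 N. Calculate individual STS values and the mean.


STS1 = 114.7 N/mm
STS2 = 38.4 N/mm
STS3 = 46.8 N/mm
Mean = 66.6 N/mm

STS1 = 218 / 1.9 = 114.7 N/mm
STS2 = 73 / 1.9 = 38.4 N/mm
STS3 = 89 / 1.9 = 46.8 N/mm
Mean = (114.7 + 38.4 + 46.8) / 3 = 66.6 N/mm


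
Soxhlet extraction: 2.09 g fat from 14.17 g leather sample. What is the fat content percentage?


Fat content = 2.09 / 14.17 x 100
Fat = 14.7%


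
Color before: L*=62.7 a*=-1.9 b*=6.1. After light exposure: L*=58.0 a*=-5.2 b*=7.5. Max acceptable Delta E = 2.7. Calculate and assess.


Delta E = 5.91
Passes: No

dL = -4.7, da = -3.3, db = 1.4
dE = sqrt((-4.7)^2 + (-3.3)^2 + (1.4)^2) = 5.91
Max = 2.7
Passes: No


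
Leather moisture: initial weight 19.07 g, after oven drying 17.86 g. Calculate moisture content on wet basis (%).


Moisture = 19.07 - 17.86 = 1.21 g
MC = 1.21 / 19.07 x 100 = 6.3%


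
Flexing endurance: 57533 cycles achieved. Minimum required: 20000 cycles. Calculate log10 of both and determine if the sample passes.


log10(57533) = 4.76
log10(20000) = 4.30
Passes: Yes


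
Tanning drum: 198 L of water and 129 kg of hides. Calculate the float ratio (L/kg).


Float ratio = water / hide weight
Ratio = 198 / 129 = 1.5


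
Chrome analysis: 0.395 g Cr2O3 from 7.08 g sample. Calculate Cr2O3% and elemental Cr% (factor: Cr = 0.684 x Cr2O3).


Cr2O3% = 0.395 / 7.08 x 100 = 5.58%
Cr% = 5.58 x 0.684 = 3.82%


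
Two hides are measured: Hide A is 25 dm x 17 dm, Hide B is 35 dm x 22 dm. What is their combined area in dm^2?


1195 dm^2

Hide A area = 25 x 17 = 425 dm^2
Hide B area = 35 x 22 = 770 dm^2
Total = 425 + 770 = 1195 dm^2


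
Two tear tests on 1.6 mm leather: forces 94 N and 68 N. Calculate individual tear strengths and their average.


Tear 1 = 58.8 N/mm
Tear 2 = 42.5 N/mm
Average = 50.7 N/mm

Tear 1 = 94 / 1.6 = 58.8 N/mm
Tear 2 = 68 / 1.6 = 42.5 N/mm
Average = (58.8 + 42.5) / 2 = 50.7 N/mm


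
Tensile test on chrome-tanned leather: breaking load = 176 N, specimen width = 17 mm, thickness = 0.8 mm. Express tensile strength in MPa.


Cross-section = 17 x 0.8 = 13.6 mm^2
TS = 176 / 13.6 = 12.94 MPa
(1 N/mm^2 = 1 MPa)


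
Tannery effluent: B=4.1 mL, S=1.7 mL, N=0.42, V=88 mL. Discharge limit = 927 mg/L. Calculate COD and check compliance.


COD = (4.1 - 1.7) x 0.42 x 8000 / 88 = 91.6 mg/L
Limit: 927 mg/L
Compliant: Yes


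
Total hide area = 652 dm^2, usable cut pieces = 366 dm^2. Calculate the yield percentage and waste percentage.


Yield = 366 / 652 x 100 = 56.1%
Waste = 652 - 366 = 286 dm^2
Waste% = 100 - 56.1 = 43.9%


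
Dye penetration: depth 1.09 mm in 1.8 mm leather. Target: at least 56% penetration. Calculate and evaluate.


Penetration = 1.09 / 1.8 x 100 = 60.6%
Target: 56%
Meets target: Yes


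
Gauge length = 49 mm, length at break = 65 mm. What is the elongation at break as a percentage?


32.7%


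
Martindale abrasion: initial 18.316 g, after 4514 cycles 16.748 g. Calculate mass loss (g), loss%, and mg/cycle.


Loss = 18.316 - 16.748 = 1.568 g
Loss% = 1.568 / 18.316 x 100 = 8.56%
Rate = 1.568 / 4514 x 1000 = 0.347 mg/cycle


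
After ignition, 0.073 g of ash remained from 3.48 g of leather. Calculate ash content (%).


2.10%


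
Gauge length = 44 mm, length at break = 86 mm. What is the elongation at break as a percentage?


Extension = 86 - 44 = 42 mm
Elongation = 42 / 44 x 100 = 95.5%


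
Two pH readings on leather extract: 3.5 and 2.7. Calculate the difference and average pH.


Difference = 0.8
Average pH = 3.10

Difference = |3.5 - 2.7| = 0.8
Average = (3.5 + 2.7) / 2 = 3.10


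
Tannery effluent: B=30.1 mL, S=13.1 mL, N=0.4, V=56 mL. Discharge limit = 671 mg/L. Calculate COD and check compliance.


COD = 971.4 mg/L
Compliant: No

COD = (30.1 - 13.1) x 0.4 x 8000 / 56 = 971.4 mg/L
Limit: 671 mg/L
Compliant: No


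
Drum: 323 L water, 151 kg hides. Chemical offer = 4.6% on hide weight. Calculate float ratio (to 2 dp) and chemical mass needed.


Float ratio = 323 / 151 = 2.14
Chemical = 151 x 4.6 / 100 = 6.946 kg


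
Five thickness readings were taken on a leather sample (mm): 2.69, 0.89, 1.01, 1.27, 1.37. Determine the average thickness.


1.45 mm


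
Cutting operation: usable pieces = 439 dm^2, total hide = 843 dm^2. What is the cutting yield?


Yield = usable / total x 100
Yield = 439 / 843 x 100 = 52.1%


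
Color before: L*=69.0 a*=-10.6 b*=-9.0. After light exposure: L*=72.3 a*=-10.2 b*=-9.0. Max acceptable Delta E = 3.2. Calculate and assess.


Delta E = 3.32
Passes: No

dL = 3.3, da = 0.4, db = 0.0
dE = sqrt((3.3)^2 + (0.4)^2 + (0.0)^2) = 3.32
Max = 3.2
Passes: No


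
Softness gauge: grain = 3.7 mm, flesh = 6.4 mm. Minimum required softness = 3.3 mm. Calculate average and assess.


Average = (3.7 + 6.4) / 2 = 5.05 mm
Minimum = 3.3 mm
Meets requirement: Yes


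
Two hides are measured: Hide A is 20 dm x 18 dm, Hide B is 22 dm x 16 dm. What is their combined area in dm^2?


712 dm^2


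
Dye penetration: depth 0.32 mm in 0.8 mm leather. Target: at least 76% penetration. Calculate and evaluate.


Penetration = 40.0%
Meets target: No


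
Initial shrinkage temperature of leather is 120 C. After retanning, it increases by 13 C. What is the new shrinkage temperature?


New Ts = 120 + 13 = 133 C


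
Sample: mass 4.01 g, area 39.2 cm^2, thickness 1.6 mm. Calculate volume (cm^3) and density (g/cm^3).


Thickness in cm = 1.6 / 10 = 0.16 cm
Volume = 39.2 x 0.16 = 6.272 cm^3
Density = 4.01 / 6.272 = 0.639 g/cm^3


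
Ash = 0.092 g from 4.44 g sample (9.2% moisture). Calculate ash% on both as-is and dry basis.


As-is ash = 2.07%
Dry-basis ash = 2.28%


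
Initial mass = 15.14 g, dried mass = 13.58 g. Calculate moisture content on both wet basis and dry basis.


Wet basis = 10.3%
Dry basis = 11.5%


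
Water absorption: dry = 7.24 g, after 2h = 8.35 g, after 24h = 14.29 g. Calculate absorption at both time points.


2h absorption = 15.3%
24h absorption = 97.4%

WA (2h) = (8.35 - 7.24) / 7.24 x 100 = 15.3%
WA (24h) = (14.29 - 7.24) / 7.24 x 100 = 97.4%


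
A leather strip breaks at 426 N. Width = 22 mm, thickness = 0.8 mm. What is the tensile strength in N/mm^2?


24.20 N/mm^2

Cross-sectional area = 22 x 0.8 = 17.6 mm^2
Tensile strength = 426 / 17.6 = 24.20 N/mm^2


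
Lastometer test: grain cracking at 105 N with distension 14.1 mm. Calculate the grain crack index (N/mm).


Grain crack index = force / distension
Index = 105 / 14.1 = 7.4 N/mm


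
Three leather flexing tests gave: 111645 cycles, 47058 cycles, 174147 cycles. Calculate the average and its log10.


Average = (111645 + 47058 + 174147) / 3 = 110950 cycles
log10(110950) = 5.05


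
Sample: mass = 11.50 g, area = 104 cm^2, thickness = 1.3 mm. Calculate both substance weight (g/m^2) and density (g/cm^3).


Substance weight = 1105.8 g/m^2
Density = 0.851 g/cm^3

SW = 11.50 / 104 x 10000 = 1105.8 g/m^2
Volume = 104 x 1.3 / 10 = 13.52 cm^3
Density = 11.50 / 13.52 = 0.851 g/cm^3


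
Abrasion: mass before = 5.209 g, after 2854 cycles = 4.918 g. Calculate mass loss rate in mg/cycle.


Mass loss = 5.209 - 4.918 = 0.291 g
Rate = 0.291 / 2854 x 1000 = 0.102 mg/cycle


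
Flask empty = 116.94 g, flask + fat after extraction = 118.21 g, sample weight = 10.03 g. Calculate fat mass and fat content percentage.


Fat mass = 118.21 - 116.94 = 1.27 g
Fat% = 1.27 / 10.03 x 100 = 12.7%


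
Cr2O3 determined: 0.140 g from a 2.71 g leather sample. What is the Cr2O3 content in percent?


5.17%

Cr2O3% = 0.140 / 2.71 x 100
Cr2O3% = 5.17%


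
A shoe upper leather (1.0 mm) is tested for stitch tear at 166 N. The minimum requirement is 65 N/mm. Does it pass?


STS = 166.0 N/mm
Passes: Yes


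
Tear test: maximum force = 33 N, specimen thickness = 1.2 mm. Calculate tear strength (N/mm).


27.5 N/mm

Tear strength = force / thickness
Tear = 33 / 1.2 = 27.5 N/mm


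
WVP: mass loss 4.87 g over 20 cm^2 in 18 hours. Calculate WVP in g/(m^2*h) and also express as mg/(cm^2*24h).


WVP = 4.87 / (20 x 18) x 10000 = 135.28 g/(m^2*h)
Mass loss in mg = 4.87 x 1000 = 4870 mg
Per cm^2 per 24h in mg: 4870 x 24 / (20 x 18) = 116880 / 360 = 324.67 mg/(cm^2*24h)


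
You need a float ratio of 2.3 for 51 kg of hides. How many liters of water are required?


117.3 L

Water = hide weight x target ratio
Water = 51 x 2.3 = 117.3 L


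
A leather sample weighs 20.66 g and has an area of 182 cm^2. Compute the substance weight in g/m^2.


Substance weight = mass / area x 10000
SW = 20.66 / 182 x 10000
SW = 1135.2 g/m^2


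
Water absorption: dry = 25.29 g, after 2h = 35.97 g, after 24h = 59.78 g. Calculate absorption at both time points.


WA (2h) = (35.97 - 25.29) / 25.29 x 100 = 42.2%
WA (24h) = (59.78 - 25.29) / 25.29 x 100 = 136.4%


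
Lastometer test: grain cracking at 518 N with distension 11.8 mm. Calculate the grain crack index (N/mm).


Grain crack index = force / distension
Index = 518 / 11.8 = 43.9 N/mm


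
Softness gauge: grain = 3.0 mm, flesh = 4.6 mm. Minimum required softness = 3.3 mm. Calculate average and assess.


Average = (3.0 + 4.6) / 2 = 3.80 mm
Minimum = 3.3 mm
Meets requirement: Yes


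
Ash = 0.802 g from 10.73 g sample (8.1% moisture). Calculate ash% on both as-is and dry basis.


As-is ash% = 0.802 / 10.73 x 100 = 7.47%
Dry mass = 10.73 x (100 - 8.1) / 100 = 9.86087 g
Dry-basis ash% = 0.802 / 9.86087 x 100 = 8.13%


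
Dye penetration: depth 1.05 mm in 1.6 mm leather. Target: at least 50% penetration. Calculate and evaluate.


Penetration = 1.05 / 1.6 x 100 = 65.6%
Target: 50%
Meets target: Yes


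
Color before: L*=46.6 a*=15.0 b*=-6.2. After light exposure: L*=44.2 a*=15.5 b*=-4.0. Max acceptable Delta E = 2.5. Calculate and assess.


Delta E = 3.29
Passes: No

dL = -2.4, da = 0.5, db = 2.2
dE = sqrt((-2.4)^2 + (0.5)^2 + (2.2)^2) = 3.29
Max = 2.5
Passes: No


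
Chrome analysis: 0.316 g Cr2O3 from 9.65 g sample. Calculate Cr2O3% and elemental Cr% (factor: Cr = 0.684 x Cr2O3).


Cr2O3% = 0.316 / 9.65 x 100 = 3.27%
Cr% = 3.27 x 0.684 = 2.24%


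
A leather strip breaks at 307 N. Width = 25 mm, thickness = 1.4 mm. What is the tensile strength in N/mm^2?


8.77 N/mm^2

Cross-sectional area = 25 x 1.4 = 35.0 mm^2
Tensile strength = 307 / 35.0 = 8.77 N/mm^2


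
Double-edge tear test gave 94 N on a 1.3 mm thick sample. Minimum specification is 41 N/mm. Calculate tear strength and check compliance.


Tear strength = 94 / 1.3 = 72.3 N/mm
Required minimum = 41 N/mm
Compliant: Yes


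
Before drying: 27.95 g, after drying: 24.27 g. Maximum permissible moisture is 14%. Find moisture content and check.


MC = (27.95 - 24.27) / 27.95 x 100 = 13.2%
Maximum: 14%
Acceptable: Yes


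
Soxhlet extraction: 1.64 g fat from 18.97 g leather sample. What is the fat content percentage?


Fat content = 1.64 / 18.97 x 100
Fat = 8.6%


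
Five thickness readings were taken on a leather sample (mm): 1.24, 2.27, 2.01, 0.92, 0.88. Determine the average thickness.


1.46 mm


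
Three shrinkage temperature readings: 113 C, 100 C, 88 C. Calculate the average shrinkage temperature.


Average = (113 + 100 + 88) / 3
Average = 301 / 3 = 100.3 C


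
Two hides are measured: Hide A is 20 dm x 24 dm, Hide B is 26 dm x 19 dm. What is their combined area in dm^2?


Hide A area = 20 x 24 = 480 dm^2
Hide B area = 26 x 19 = 494 dm^2
Total = 480 + 494 = 974 dm^2


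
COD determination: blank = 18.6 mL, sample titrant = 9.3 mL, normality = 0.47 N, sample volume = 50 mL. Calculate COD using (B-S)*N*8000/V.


COD = (18.6 - 9.3) x 0.47 x 8000 / 50
COD = 9.3 x 0.47 x 8000 / 50
COD = 699.4 mg/L


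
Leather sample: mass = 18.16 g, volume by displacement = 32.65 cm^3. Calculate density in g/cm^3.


Density = mass / volume
Density = 18.16 / 32.65 = 0.556 g/cm^3


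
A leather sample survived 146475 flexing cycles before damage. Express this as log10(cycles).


5.17


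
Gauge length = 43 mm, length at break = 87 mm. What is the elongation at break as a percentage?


102.3%

Extension = 87 - 43 = 44 mm
Elongation = 44 / 43 x 100 = 102.3%


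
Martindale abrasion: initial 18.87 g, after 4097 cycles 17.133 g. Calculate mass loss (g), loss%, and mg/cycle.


Loss = 18.87 - 17.133 = 1.737 g
Loss% = 1.737 / 18.87 x 100 = 9.21%
Rate = 1.737 / 4097 x 1000 = 0.424 mg/cycle


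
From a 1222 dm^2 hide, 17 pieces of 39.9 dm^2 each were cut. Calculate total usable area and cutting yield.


Total usable = 17 x 39.9 = 678.3 dm^2
Yield = 678.3 / 1222 x 100 = 55.5%


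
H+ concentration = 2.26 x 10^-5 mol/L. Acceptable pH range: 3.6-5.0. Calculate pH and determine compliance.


pH = 4.65
Compliant: Yes

pH = -log10(2.26 x 10^-5) = 4.65
Range: 3.6 to 5.0
Compliant: Yes


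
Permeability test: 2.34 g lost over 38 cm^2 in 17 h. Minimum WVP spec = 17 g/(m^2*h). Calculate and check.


WVP = 2.34 / (38 x 17) x 10000 = 36.22 g/(m^2*h)
Minimum: 17 g/(m^2*h)
Meets spec: Yes


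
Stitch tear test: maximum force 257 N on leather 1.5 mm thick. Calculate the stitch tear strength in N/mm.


171.3 N/mm


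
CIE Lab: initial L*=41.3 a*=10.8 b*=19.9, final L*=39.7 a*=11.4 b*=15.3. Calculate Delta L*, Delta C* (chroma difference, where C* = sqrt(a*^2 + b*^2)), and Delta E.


Delta L* = -1.6
Delta C* = -3.56
Delta E = 4.91

Delta L* = 39.7 - 41.3 = -1.6
C1* = sqrt((10.8)^2 + (19.9)^2) = 22.642
C2* = sqrt((11.4)^2 + (15.3)^2) = 19.080
Delta C* = 19.080 - 22.642 = -3.56
Delta E = sqrt((-1.6)^2 + (0.6)^2 + (-4.6)^2) = 4.91


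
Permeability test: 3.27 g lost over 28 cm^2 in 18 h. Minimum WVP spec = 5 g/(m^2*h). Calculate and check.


WVP = 64.88 g/(m^2*h)
Meets specification: Yes


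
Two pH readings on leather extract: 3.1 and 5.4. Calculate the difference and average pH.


Difference = |3.1 - 5.4| = 2.3
Average = (3.1 + 5.4) / 2 = 4.25


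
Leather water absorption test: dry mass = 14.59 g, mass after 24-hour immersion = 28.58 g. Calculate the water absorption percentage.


Water absorbed = 28.58 - 14.59 = 13.99 g
WA% = 13.99 / 14.59 x 100 = 95.9%


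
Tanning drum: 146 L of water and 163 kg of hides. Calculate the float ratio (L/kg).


0.9

Float ratio = water / hide weight
Ratio = 146 / 163 = 0.9


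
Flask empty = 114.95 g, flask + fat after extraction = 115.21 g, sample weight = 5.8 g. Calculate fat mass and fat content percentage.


Fat mass = 0.26 g
Fat content = 4.5%

Fat mass = 115.21 - 114.95 = 0.26 g
Fat% = 0.26 / 5.8 x 100 = 4.5%


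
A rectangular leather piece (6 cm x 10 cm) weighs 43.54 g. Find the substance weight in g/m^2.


7256.7 g/m^2

Area = 6 x 10 = 60 cm^2
SW = 43.54 / 60 x 10000 = 7256.7 g/m^2


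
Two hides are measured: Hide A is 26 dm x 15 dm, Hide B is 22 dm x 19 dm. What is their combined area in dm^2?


808 dm^2


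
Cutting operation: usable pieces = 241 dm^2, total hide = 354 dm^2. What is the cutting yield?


Yield = usable / total x 100
Yield = 241 / 354 x 100 = 68.1%


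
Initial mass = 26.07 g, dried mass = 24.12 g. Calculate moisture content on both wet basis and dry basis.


Wet basis = 7.5%
Dry basis = 8.1%

Moisture lost = 26.07 - 24.12 = 1.95 g
Wet basis MC = 1.95 / 26.07 x 100 = 7.5%
Dry basis MC = 1.95 / 24.12 x 100 = 8.1%


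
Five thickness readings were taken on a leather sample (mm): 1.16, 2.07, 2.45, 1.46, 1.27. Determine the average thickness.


1.68 mm

Sum = 1.16 + 2.07 + 2.45 + 1.46 + 1.27 = 8.41
Average = 8.41 / 5 = 1.68 mm


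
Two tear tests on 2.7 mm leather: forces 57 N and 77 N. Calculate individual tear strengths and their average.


Tear 1 = 21.1 N/mm
Tear 2 = 28.5 N/mm
Average = 24.8 N/mm

Tear 1 = 57 / 2.7 = 21.1 N/mm
Tear 2 = 77 / 2.7 = 28.5 N/mm
Average = (21.1 + 28.5) / 2 = 24.8 N/mm


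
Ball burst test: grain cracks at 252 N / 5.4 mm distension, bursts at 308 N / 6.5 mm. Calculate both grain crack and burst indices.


Crack index = 252 / 5.4 = 46.7 N/mm
Burst index = 308 / 6.5 = 47.4 N/mm


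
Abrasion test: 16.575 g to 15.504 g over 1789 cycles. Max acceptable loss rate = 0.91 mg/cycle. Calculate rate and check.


Rate = 0.599 mg/cycle
Passes: Yes

Loss = 16.575 - 15.504 = 1.071 g
Rate = 1.071 g / 1789 cycles x 1000 = 0.599 mg/cycle
Max = 0.91 mg/cycle
Passes: Yes


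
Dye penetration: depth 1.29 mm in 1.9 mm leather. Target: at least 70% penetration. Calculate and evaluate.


Penetration = 1.29 / 1.9 x 100 = 67.9%
Target: 70%
Meets target: No


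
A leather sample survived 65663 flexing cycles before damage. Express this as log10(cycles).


4.82


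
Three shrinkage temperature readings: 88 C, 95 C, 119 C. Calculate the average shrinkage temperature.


Average = (88 + 95 + 119) / 3
Average = 302 / 3 = 100.7 C


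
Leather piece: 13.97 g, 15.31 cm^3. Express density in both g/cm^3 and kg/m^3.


Density = 13.97 / 15.31 = 0.912 g/cm^3
Convert: 0.912 x 1000 = 912 kg/m^3


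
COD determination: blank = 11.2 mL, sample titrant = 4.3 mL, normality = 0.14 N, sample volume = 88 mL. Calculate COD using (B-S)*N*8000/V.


87.8 mg/L

COD = (11.2 - 4.3) x 0.14 x 8000 / 88
COD = 6.9 x 0.14 x 8000 / 88
COD = 87.8 mg/L


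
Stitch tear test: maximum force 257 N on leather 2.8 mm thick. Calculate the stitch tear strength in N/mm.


91.8 N/mm

Stitch tear strength = force / thickness
STS = 257 / 2.8 = 91.8 N/mm


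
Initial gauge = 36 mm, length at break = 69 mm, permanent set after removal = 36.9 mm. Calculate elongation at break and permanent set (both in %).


Elongation at break = 91.7%
Permanent set = 2.5%

Elongation at break = (69 - 36) / 36 x 100 = 91.7%
Permanent set = (36.9 - 36) / 36 x 100 = 2.5%


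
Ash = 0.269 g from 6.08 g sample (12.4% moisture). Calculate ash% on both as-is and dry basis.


As-is ash = 4.42%
Dry-basis ash = 5.05%

As-is ash% = 0.269 / 6.08 x 100 = 4.42%
Dry mass = 6.08 x (100 - 12.4) / 100 = 5.32608 g
Dry-basis ash% = 0.269 / 5.32608 x 100 = 5.05%


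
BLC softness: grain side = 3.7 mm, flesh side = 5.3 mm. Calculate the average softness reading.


Average = (3.7 + 5.3) / 2
Average = 4.50 mm


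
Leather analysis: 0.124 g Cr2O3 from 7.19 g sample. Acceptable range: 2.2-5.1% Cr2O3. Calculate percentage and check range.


Cr2O3 = 1.72%
Within range: No

Cr2O3% = 0.124 / 7.19 x 100 = 1.72%
Acceptable range: 2.2 to 5.1%
Within range: No


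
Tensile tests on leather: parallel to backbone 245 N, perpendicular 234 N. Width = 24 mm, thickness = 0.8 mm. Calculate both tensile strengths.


Area = 24 x 0.8 = 19.2 mm^2
TS (parallel) = 245 / 19.2 = 12.76 N/mm^2
TS (perpendicular) = 234 / 19.2 = 12.19 N/mm^2


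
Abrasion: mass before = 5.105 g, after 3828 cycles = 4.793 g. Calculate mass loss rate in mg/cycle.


Mass loss = 5.105 - 4.793 = 0.312 g
Rate = 0.312 / 3828 x 1000 = 0.082 mg/cycle


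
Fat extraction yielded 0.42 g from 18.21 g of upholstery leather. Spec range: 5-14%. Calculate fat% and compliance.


Fat% = 0.42 / 18.21 x 100 = 2.3%
Spec range: 5-14%
Compliant: No


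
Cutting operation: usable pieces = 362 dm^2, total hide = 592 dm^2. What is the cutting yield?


Yield = usable / total x 100
Yield = 362 / 592 x 100 = 61.1%


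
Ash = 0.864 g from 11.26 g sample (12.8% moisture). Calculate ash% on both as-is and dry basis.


As-is ash = 7.67%
Dry-basis ash = 8.80%

As-is ash% = 0.864 / 11.26 x 100 = 7.67%
Dry mass = 11.26 x (100 - 12.8) / 100 = 9.81872 g
Dry-basis ash% = 0.864 / 9.81872 x 100 = 8.80%


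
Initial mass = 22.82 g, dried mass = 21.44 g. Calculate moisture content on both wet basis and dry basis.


Moisture lost = 22.82 - 21.44 = 1.38 g
Wet basis MC = 1.38 / 22.82 x 100 = 6.0%
Dry basis MC = 1.38 / 21.44 x 100 = 6.4%


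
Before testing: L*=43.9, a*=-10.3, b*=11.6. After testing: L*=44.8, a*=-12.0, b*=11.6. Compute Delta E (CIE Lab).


dL = 44.8 - 43.9 = 0.9
da = -12.0 - (-10.3) = -1.7
db = 11.6 - 11.6 = 0.0
dE = sqrt((0.9)^2 + (-1.7)^2 + (0.0)^2) = 1.92


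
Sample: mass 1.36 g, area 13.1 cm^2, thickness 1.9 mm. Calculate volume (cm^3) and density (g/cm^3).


Thickness in cm = 1.9 / 10 = 0.19 cm
Volume = 13.1 x 0.19 = 2.489 cm^3
Density = 1.36 / 2.489 = 0.546 g/cm^3


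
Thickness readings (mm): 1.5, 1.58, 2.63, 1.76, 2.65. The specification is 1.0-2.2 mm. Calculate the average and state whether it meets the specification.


Average = 2.02 mm
Within specification: Yes


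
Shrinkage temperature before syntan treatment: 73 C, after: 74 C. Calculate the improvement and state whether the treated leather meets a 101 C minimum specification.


Improvement = 74 - 73 = 1 C
Spec check: 74 C >= 101 C? No


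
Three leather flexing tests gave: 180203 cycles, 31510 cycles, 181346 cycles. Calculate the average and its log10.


Average = (180203 + 31510 + 181346) / 3 = 131020 cycles
log10(131020) = 5.12


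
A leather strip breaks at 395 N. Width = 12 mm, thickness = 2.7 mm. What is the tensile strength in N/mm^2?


Cross-sectional area = 12 x 2.7 = 32.4 mm^2
Tensile strength = 395 / 32.4 = 12.19 N/mm^2


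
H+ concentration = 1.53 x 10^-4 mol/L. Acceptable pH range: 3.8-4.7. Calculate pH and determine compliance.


pH = -log10(1.53 x 10^-4) = 3.82
Range: 3.8 to 4.7
Compliant: Yes


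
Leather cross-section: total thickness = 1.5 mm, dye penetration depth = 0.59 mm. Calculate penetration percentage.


39.3%

Penetration% = 0.59 / 1.5 x 100
Penetration = 39.3%


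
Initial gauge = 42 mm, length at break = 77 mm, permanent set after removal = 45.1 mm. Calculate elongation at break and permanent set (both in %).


Elongation at break = 83.3%
Permanent set = 7.4%


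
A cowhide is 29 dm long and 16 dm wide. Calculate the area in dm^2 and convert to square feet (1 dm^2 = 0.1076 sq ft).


464 dm^2
49.93 sq ft

Area = 29 x 16 = 464 dm^2
Conversion: 464 x 0.1076 = 49.93 sq ft


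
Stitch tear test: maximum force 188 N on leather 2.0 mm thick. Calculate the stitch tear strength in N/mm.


Stitch tear strength = force / thickness
STS = 188 / 2.0 = 94.0 N/mm


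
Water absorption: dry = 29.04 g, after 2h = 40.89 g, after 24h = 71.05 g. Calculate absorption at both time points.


WA (2h) = (40.89 - 29.04) / 29.04 x 100 = 40.8%
WA (24h) = (71.05 - 29.04) / 29.04 x 100 = 144.7%


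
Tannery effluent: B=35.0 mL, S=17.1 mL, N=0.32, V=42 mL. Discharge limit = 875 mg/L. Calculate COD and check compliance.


COD = 1091.0 mg/L
Compliant: No


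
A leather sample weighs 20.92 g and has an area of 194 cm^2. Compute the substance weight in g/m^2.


Substance weight = mass / area x 10000
SW = 20.92 / 194 x 10000
SW = 1078.4 g/m^2


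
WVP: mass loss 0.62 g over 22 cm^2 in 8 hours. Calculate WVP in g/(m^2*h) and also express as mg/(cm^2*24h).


WVP = 35.23 g/(m^2*h)
Daily rate = 84.55 mg/(cm^2*24h)

WVP = 0.62 / (22 x 8) x 10000 = 35.23 g/(m^2*h)
Mass loss in mg = 0.62 x 1000 = 620 mg
Per cm^2 per 24h in mg: 620 x 24 / (22 x 8) = 14880 / 176 = 84.55 mg/(cm^2*24h)


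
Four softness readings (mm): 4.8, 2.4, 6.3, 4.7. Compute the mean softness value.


Sum = 4.8 + 2.4 + 6.3 + 4.7
Mean = 18.2 / 4 = 4.55 mm


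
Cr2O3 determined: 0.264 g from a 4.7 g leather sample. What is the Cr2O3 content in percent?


Cr2O3% = 0.264 / 4.7 x 100
Cr2O3% = 5.62%


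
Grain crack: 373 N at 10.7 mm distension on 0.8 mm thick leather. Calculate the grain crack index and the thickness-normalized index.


Crack index = 34.9 N/mm
Normalized index = 43.6 N/mm per mm


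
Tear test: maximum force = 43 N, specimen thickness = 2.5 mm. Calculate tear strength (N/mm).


17.2 N/mm


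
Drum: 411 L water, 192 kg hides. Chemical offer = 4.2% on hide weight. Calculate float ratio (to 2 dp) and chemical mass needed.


Float ratio = 411 / 192 = 2.14
Chemical = 192 x 4.2 / 100 = 8.064 kg


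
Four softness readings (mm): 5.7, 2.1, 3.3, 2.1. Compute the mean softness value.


Sum = 5.7 + 2.1 + 3.3 + 2.1
Mean = 13.2 / 4 = 3.30 mm


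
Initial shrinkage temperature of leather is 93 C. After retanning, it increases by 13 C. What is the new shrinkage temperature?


106 C


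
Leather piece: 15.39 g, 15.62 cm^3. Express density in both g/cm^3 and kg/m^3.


0.985 g/cm^3
985 kg/m^3


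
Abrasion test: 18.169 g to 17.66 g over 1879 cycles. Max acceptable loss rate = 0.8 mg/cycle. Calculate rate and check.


Rate = 0.271 mg/cycle
Passes: Yes

Loss = 18.169 - 17.66 = 0.509 g
Rate = 0.509 g / 1879 cycles x 1000 = 0.271 mg/cycle
Max = 0.8 mg/cycle
Passes: Yes


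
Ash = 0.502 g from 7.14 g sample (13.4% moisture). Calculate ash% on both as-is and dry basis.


As-is ash% = 0.502 / 7.14 x 100 = 7.03%
Dry mass = 7.14 x (100 - 13.4) / 100 = 6.18324 g
Dry-basis ash% = 0.502 / 6.18324 x 100 = 8.12%


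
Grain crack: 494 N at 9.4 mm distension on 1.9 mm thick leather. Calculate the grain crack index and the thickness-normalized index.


Crack index = 52.6 N/mm
Normalized index = 27.7 N/mm per mm

Crack index = 494 / 9.4 = 52.6 N/mm
Normalized = 52.6 / 1.9 = 27.7 N/mm per mm


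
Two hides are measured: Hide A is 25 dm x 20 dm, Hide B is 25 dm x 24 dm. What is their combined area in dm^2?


1100 dm^2

Hide A area = 25 x 20 = 500 dm^2
Hide B area = 25 x 24 = 600 dm^2
Total = 500 + 600 = 1100 dm^2
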